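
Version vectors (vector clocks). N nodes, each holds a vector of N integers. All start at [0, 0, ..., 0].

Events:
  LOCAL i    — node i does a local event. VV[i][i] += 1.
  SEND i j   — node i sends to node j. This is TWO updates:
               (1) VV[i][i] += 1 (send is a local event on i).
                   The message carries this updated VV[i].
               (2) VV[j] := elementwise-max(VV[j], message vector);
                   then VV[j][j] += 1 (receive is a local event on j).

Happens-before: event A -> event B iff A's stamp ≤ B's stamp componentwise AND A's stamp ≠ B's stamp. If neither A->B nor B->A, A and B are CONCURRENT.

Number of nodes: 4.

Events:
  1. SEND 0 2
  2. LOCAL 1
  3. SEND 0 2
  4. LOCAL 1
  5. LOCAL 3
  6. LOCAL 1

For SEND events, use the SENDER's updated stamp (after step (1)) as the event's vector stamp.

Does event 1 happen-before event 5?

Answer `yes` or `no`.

Answer: no

Derivation:
Initial: VV[0]=[0, 0, 0, 0]
Initial: VV[1]=[0, 0, 0, 0]
Initial: VV[2]=[0, 0, 0, 0]
Initial: VV[3]=[0, 0, 0, 0]
Event 1: SEND 0->2: VV[0][0]++ -> VV[0]=[1, 0, 0, 0], msg_vec=[1, 0, 0, 0]; VV[2]=max(VV[2],msg_vec) then VV[2][2]++ -> VV[2]=[1, 0, 1, 0]
Event 2: LOCAL 1: VV[1][1]++ -> VV[1]=[0, 1, 0, 0]
Event 3: SEND 0->2: VV[0][0]++ -> VV[0]=[2, 0, 0, 0], msg_vec=[2, 0, 0, 0]; VV[2]=max(VV[2],msg_vec) then VV[2][2]++ -> VV[2]=[2, 0, 2, 0]
Event 4: LOCAL 1: VV[1][1]++ -> VV[1]=[0, 2, 0, 0]
Event 5: LOCAL 3: VV[3][3]++ -> VV[3]=[0, 0, 0, 1]
Event 6: LOCAL 1: VV[1][1]++ -> VV[1]=[0, 3, 0, 0]
Event 1 stamp: [1, 0, 0, 0]
Event 5 stamp: [0, 0, 0, 1]
[1, 0, 0, 0] <= [0, 0, 0, 1]? False. Equal? False. Happens-before: False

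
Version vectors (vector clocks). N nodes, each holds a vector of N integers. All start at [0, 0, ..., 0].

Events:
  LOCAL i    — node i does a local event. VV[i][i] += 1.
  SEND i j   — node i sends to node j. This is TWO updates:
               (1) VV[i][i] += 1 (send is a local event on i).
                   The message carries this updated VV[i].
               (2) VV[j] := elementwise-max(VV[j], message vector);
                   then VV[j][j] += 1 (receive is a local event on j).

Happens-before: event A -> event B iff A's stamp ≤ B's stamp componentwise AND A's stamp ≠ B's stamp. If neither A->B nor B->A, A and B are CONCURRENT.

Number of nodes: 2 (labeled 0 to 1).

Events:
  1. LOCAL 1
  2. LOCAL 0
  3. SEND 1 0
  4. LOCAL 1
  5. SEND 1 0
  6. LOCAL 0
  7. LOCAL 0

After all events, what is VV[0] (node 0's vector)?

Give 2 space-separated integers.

Answer: 5 4

Derivation:
Initial: VV[0]=[0, 0]
Initial: VV[1]=[0, 0]
Event 1: LOCAL 1: VV[1][1]++ -> VV[1]=[0, 1]
Event 2: LOCAL 0: VV[0][0]++ -> VV[0]=[1, 0]
Event 3: SEND 1->0: VV[1][1]++ -> VV[1]=[0, 2], msg_vec=[0, 2]; VV[0]=max(VV[0],msg_vec) then VV[0][0]++ -> VV[0]=[2, 2]
Event 4: LOCAL 1: VV[1][1]++ -> VV[1]=[0, 3]
Event 5: SEND 1->0: VV[1][1]++ -> VV[1]=[0, 4], msg_vec=[0, 4]; VV[0]=max(VV[0],msg_vec) then VV[0][0]++ -> VV[0]=[3, 4]
Event 6: LOCAL 0: VV[0][0]++ -> VV[0]=[4, 4]
Event 7: LOCAL 0: VV[0][0]++ -> VV[0]=[5, 4]
Final vectors: VV[0]=[5, 4]; VV[1]=[0, 4]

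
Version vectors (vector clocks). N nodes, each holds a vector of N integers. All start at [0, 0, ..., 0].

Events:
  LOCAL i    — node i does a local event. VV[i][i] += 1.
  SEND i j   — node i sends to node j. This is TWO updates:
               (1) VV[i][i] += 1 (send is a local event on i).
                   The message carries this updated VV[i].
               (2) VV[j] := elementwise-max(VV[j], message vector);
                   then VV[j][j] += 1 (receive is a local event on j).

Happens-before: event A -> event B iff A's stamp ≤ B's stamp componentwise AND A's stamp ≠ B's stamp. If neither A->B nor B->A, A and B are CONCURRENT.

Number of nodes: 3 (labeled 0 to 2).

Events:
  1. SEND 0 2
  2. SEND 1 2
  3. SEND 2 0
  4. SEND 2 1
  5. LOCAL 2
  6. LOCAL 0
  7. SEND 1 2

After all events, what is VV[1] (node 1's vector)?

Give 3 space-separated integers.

Initial: VV[0]=[0, 0, 0]
Initial: VV[1]=[0, 0, 0]
Initial: VV[2]=[0, 0, 0]
Event 1: SEND 0->2: VV[0][0]++ -> VV[0]=[1, 0, 0], msg_vec=[1, 0, 0]; VV[2]=max(VV[2],msg_vec) then VV[2][2]++ -> VV[2]=[1, 0, 1]
Event 2: SEND 1->2: VV[1][1]++ -> VV[1]=[0, 1, 0], msg_vec=[0, 1, 0]; VV[2]=max(VV[2],msg_vec) then VV[2][2]++ -> VV[2]=[1, 1, 2]
Event 3: SEND 2->0: VV[2][2]++ -> VV[2]=[1, 1, 3], msg_vec=[1, 1, 3]; VV[0]=max(VV[0],msg_vec) then VV[0][0]++ -> VV[0]=[2, 1, 3]
Event 4: SEND 2->1: VV[2][2]++ -> VV[2]=[1, 1, 4], msg_vec=[1, 1, 4]; VV[1]=max(VV[1],msg_vec) then VV[1][1]++ -> VV[1]=[1, 2, 4]
Event 5: LOCAL 2: VV[2][2]++ -> VV[2]=[1, 1, 5]
Event 6: LOCAL 0: VV[0][0]++ -> VV[0]=[3, 1, 3]
Event 7: SEND 1->2: VV[1][1]++ -> VV[1]=[1, 3, 4], msg_vec=[1, 3, 4]; VV[2]=max(VV[2],msg_vec) then VV[2][2]++ -> VV[2]=[1, 3, 6]
Final vectors: VV[0]=[3, 1, 3]; VV[1]=[1, 3, 4]; VV[2]=[1, 3, 6]

Answer: 1 3 4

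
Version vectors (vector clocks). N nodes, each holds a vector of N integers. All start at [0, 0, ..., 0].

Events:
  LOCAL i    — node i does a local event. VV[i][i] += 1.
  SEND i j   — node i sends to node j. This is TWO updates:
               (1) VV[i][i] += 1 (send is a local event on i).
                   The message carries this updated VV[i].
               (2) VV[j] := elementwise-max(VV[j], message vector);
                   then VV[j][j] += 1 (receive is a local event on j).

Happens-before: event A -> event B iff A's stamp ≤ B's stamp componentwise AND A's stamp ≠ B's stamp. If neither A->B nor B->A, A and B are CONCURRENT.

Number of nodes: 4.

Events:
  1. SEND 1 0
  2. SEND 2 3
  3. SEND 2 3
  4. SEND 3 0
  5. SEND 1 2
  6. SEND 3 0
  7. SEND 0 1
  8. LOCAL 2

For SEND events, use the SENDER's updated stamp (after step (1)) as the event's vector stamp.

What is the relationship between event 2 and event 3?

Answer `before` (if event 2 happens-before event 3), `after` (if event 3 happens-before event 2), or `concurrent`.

Initial: VV[0]=[0, 0, 0, 0]
Initial: VV[1]=[0, 0, 0, 0]
Initial: VV[2]=[0, 0, 0, 0]
Initial: VV[3]=[0, 0, 0, 0]
Event 1: SEND 1->0: VV[1][1]++ -> VV[1]=[0, 1, 0, 0], msg_vec=[0, 1, 0, 0]; VV[0]=max(VV[0],msg_vec) then VV[0][0]++ -> VV[0]=[1, 1, 0, 0]
Event 2: SEND 2->3: VV[2][2]++ -> VV[2]=[0, 0, 1, 0], msg_vec=[0, 0, 1, 0]; VV[3]=max(VV[3],msg_vec) then VV[3][3]++ -> VV[3]=[0, 0, 1, 1]
Event 3: SEND 2->3: VV[2][2]++ -> VV[2]=[0, 0, 2, 0], msg_vec=[0, 0, 2, 0]; VV[3]=max(VV[3],msg_vec) then VV[3][3]++ -> VV[3]=[0, 0, 2, 2]
Event 4: SEND 3->0: VV[3][3]++ -> VV[3]=[0, 0, 2, 3], msg_vec=[0, 0, 2, 3]; VV[0]=max(VV[0],msg_vec) then VV[0][0]++ -> VV[0]=[2, 1, 2, 3]
Event 5: SEND 1->2: VV[1][1]++ -> VV[1]=[0, 2, 0, 0], msg_vec=[0, 2, 0, 0]; VV[2]=max(VV[2],msg_vec) then VV[2][2]++ -> VV[2]=[0, 2, 3, 0]
Event 6: SEND 3->0: VV[3][3]++ -> VV[3]=[0, 0, 2, 4], msg_vec=[0, 0, 2, 4]; VV[0]=max(VV[0],msg_vec) then VV[0][0]++ -> VV[0]=[3, 1, 2, 4]
Event 7: SEND 0->1: VV[0][0]++ -> VV[0]=[4, 1, 2, 4], msg_vec=[4, 1, 2, 4]; VV[1]=max(VV[1],msg_vec) then VV[1][1]++ -> VV[1]=[4, 3, 2, 4]
Event 8: LOCAL 2: VV[2][2]++ -> VV[2]=[0, 2, 4, 0]
Event 2 stamp: [0, 0, 1, 0]
Event 3 stamp: [0, 0, 2, 0]
[0, 0, 1, 0] <= [0, 0, 2, 0]? True
[0, 0, 2, 0] <= [0, 0, 1, 0]? False
Relation: before

Answer: before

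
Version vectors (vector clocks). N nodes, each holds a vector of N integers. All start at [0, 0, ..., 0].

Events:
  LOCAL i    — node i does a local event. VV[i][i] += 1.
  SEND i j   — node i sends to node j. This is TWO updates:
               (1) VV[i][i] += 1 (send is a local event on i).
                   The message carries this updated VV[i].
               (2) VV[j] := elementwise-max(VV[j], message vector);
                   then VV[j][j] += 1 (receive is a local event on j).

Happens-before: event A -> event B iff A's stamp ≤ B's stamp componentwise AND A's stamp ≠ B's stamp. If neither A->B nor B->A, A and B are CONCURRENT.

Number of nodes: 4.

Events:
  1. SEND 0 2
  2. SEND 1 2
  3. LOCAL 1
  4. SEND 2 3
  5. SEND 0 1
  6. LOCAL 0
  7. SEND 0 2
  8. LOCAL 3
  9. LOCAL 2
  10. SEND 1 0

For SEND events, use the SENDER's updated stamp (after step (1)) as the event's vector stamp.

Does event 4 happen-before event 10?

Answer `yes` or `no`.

Answer: no

Derivation:
Initial: VV[0]=[0, 0, 0, 0]
Initial: VV[1]=[0, 0, 0, 0]
Initial: VV[2]=[0, 0, 0, 0]
Initial: VV[3]=[0, 0, 0, 0]
Event 1: SEND 0->2: VV[0][0]++ -> VV[0]=[1, 0, 0, 0], msg_vec=[1, 0, 0, 0]; VV[2]=max(VV[2],msg_vec) then VV[2][2]++ -> VV[2]=[1, 0, 1, 0]
Event 2: SEND 1->2: VV[1][1]++ -> VV[1]=[0, 1, 0, 0], msg_vec=[0, 1, 0, 0]; VV[2]=max(VV[2],msg_vec) then VV[2][2]++ -> VV[2]=[1, 1, 2, 0]
Event 3: LOCAL 1: VV[1][1]++ -> VV[1]=[0, 2, 0, 0]
Event 4: SEND 2->3: VV[2][2]++ -> VV[2]=[1, 1, 3, 0], msg_vec=[1, 1, 3, 0]; VV[3]=max(VV[3],msg_vec) then VV[3][3]++ -> VV[3]=[1, 1, 3, 1]
Event 5: SEND 0->1: VV[0][0]++ -> VV[0]=[2, 0, 0, 0], msg_vec=[2, 0, 0, 0]; VV[1]=max(VV[1],msg_vec) then VV[1][1]++ -> VV[1]=[2, 3, 0, 0]
Event 6: LOCAL 0: VV[0][0]++ -> VV[0]=[3, 0, 0, 0]
Event 7: SEND 0->2: VV[0][0]++ -> VV[0]=[4, 0, 0, 0], msg_vec=[4, 0, 0, 0]; VV[2]=max(VV[2],msg_vec) then VV[2][2]++ -> VV[2]=[4, 1, 4, 0]
Event 8: LOCAL 3: VV[3][3]++ -> VV[3]=[1, 1, 3, 2]
Event 9: LOCAL 2: VV[2][2]++ -> VV[2]=[4, 1, 5, 0]
Event 10: SEND 1->0: VV[1][1]++ -> VV[1]=[2, 4, 0, 0], msg_vec=[2, 4, 0, 0]; VV[0]=max(VV[0],msg_vec) then VV[0][0]++ -> VV[0]=[5, 4, 0, 0]
Event 4 stamp: [1, 1, 3, 0]
Event 10 stamp: [2, 4, 0, 0]
[1, 1, 3, 0] <= [2, 4, 0, 0]? False. Equal? False. Happens-before: False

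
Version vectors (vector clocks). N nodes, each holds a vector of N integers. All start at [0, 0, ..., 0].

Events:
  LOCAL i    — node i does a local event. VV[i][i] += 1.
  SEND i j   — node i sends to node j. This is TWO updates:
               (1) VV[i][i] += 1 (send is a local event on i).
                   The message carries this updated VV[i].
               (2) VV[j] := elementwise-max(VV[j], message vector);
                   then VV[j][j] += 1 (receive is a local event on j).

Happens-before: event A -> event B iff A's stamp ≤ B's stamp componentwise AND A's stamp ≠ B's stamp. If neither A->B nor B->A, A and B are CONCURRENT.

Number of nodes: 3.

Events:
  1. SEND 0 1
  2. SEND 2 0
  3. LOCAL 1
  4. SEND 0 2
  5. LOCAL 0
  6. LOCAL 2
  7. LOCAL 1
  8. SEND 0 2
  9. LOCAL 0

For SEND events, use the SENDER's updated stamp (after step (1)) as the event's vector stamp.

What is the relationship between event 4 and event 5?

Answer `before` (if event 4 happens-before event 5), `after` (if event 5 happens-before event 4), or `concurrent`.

Initial: VV[0]=[0, 0, 0]
Initial: VV[1]=[0, 0, 0]
Initial: VV[2]=[0, 0, 0]
Event 1: SEND 0->1: VV[0][0]++ -> VV[0]=[1, 0, 0], msg_vec=[1, 0, 0]; VV[1]=max(VV[1],msg_vec) then VV[1][1]++ -> VV[1]=[1, 1, 0]
Event 2: SEND 2->0: VV[2][2]++ -> VV[2]=[0, 0, 1], msg_vec=[0, 0, 1]; VV[0]=max(VV[0],msg_vec) then VV[0][0]++ -> VV[0]=[2, 0, 1]
Event 3: LOCAL 1: VV[1][1]++ -> VV[1]=[1, 2, 0]
Event 4: SEND 0->2: VV[0][0]++ -> VV[0]=[3, 0, 1], msg_vec=[3, 0, 1]; VV[2]=max(VV[2],msg_vec) then VV[2][2]++ -> VV[2]=[3, 0, 2]
Event 5: LOCAL 0: VV[0][0]++ -> VV[0]=[4, 0, 1]
Event 6: LOCAL 2: VV[2][2]++ -> VV[2]=[3, 0, 3]
Event 7: LOCAL 1: VV[1][1]++ -> VV[1]=[1, 3, 0]
Event 8: SEND 0->2: VV[0][0]++ -> VV[0]=[5, 0, 1], msg_vec=[5, 0, 1]; VV[2]=max(VV[2],msg_vec) then VV[2][2]++ -> VV[2]=[5, 0, 4]
Event 9: LOCAL 0: VV[0][0]++ -> VV[0]=[6, 0, 1]
Event 4 stamp: [3, 0, 1]
Event 5 stamp: [4, 0, 1]
[3, 0, 1] <= [4, 0, 1]? True
[4, 0, 1] <= [3, 0, 1]? False
Relation: before

Answer: before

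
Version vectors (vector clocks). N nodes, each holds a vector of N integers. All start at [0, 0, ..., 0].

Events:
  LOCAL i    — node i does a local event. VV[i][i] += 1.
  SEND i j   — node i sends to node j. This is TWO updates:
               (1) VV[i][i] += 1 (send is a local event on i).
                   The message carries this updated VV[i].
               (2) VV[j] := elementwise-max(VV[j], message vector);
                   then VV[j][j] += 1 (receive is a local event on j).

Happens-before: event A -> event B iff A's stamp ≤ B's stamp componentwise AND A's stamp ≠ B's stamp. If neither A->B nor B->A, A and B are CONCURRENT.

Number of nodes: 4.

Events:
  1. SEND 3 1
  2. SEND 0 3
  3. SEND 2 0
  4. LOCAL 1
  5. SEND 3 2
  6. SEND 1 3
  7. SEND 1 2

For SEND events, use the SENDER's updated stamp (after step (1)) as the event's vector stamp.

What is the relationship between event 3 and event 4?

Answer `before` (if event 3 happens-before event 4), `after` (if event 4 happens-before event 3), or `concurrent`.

Initial: VV[0]=[0, 0, 0, 0]
Initial: VV[1]=[0, 0, 0, 0]
Initial: VV[2]=[0, 0, 0, 0]
Initial: VV[3]=[0, 0, 0, 0]
Event 1: SEND 3->1: VV[3][3]++ -> VV[3]=[0, 0, 0, 1], msg_vec=[0, 0, 0, 1]; VV[1]=max(VV[1],msg_vec) then VV[1][1]++ -> VV[1]=[0, 1, 0, 1]
Event 2: SEND 0->3: VV[0][0]++ -> VV[0]=[1, 0, 0, 0], msg_vec=[1, 0, 0, 0]; VV[3]=max(VV[3],msg_vec) then VV[3][3]++ -> VV[3]=[1, 0, 0, 2]
Event 3: SEND 2->0: VV[2][2]++ -> VV[2]=[0, 0, 1, 0], msg_vec=[0, 0, 1, 0]; VV[0]=max(VV[0],msg_vec) then VV[0][0]++ -> VV[0]=[2, 0, 1, 0]
Event 4: LOCAL 1: VV[1][1]++ -> VV[1]=[0, 2, 0, 1]
Event 5: SEND 3->2: VV[3][3]++ -> VV[3]=[1, 0, 0, 3], msg_vec=[1, 0, 0, 3]; VV[2]=max(VV[2],msg_vec) then VV[2][2]++ -> VV[2]=[1, 0, 2, 3]
Event 6: SEND 1->3: VV[1][1]++ -> VV[1]=[0, 3, 0, 1], msg_vec=[0, 3, 0, 1]; VV[3]=max(VV[3],msg_vec) then VV[3][3]++ -> VV[3]=[1, 3, 0, 4]
Event 7: SEND 1->2: VV[1][1]++ -> VV[1]=[0, 4, 0, 1], msg_vec=[0, 4, 0, 1]; VV[2]=max(VV[2],msg_vec) then VV[2][2]++ -> VV[2]=[1, 4, 3, 3]
Event 3 stamp: [0, 0, 1, 0]
Event 4 stamp: [0, 2, 0, 1]
[0, 0, 1, 0] <= [0, 2, 0, 1]? False
[0, 2, 0, 1] <= [0, 0, 1, 0]? False
Relation: concurrent

Answer: concurrent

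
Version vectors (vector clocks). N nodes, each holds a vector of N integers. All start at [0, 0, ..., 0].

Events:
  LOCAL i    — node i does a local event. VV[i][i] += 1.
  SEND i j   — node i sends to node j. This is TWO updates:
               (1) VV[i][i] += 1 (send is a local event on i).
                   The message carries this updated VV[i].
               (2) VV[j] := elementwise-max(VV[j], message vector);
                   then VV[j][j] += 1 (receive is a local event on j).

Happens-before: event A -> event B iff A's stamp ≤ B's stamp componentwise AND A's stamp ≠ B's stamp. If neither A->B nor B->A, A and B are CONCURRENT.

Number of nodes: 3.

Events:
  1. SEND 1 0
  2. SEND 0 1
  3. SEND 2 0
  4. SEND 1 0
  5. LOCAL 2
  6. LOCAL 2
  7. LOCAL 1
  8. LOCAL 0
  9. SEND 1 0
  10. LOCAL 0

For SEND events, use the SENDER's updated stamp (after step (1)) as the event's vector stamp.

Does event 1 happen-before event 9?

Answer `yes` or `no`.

Answer: yes

Derivation:
Initial: VV[0]=[0, 0, 0]
Initial: VV[1]=[0, 0, 0]
Initial: VV[2]=[0, 0, 0]
Event 1: SEND 1->0: VV[1][1]++ -> VV[1]=[0, 1, 0], msg_vec=[0, 1, 0]; VV[0]=max(VV[0],msg_vec) then VV[0][0]++ -> VV[0]=[1, 1, 0]
Event 2: SEND 0->1: VV[0][0]++ -> VV[0]=[2, 1, 0], msg_vec=[2, 1, 0]; VV[1]=max(VV[1],msg_vec) then VV[1][1]++ -> VV[1]=[2, 2, 0]
Event 3: SEND 2->0: VV[2][2]++ -> VV[2]=[0, 0, 1], msg_vec=[0, 0, 1]; VV[0]=max(VV[0],msg_vec) then VV[0][0]++ -> VV[0]=[3, 1, 1]
Event 4: SEND 1->0: VV[1][1]++ -> VV[1]=[2, 3, 0], msg_vec=[2, 3, 0]; VV[0]=max(VV[0],msg_vec) then VV[0][0]++ -> VV[0]=[4, 3, 1]
Event 5: LOCAL 2: VV[2][2]++ -> VV[2]=[0, 0, 2]
Event 6: LOCAL 2: VV[2][2]++ -> VV[2]=[0, 0, 3]
Event 7: LOCAL 1: VV[1][1]++ -> VV[1]=[2, 4, 0]
Event 8: LOCAL 0: VV[0][0]++ -> VV[0]=[5, 3, 1]
Event 9: SEND 1->0: VV[1][1]++ -> VV[1]=[2, 5, 0], msg_vec=[2, 5, 0]; VV[0]=max(VV[0],msg_vec) then VV[0][0]++ -> VV[0]=[6, 5, 1]
Event 10: LOCAL 0: VV[0][0]++ -> VV[0]=[7, 5, 1]
Event 1 stamp: [0, 1, 0]
Event 9 stamp: [2, 5, 0]
[0, 1, 0] <= [2, 5, 0]? True. Equal? False. Happens-before: True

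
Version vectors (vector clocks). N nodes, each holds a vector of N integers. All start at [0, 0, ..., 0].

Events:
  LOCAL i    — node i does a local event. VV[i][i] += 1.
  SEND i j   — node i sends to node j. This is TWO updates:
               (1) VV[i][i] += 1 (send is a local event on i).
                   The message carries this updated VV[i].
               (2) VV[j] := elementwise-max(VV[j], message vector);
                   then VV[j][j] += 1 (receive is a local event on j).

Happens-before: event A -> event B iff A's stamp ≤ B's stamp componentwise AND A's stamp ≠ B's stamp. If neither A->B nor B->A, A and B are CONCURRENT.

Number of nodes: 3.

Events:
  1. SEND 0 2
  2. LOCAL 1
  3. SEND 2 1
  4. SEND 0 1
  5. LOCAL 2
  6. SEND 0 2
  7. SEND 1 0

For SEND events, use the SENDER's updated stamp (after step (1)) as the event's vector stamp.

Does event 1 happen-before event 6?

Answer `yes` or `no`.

Answer: yes

Derivation:
Initial: VV[0]=[0, 0, 0]
Initial: VV[1]=[0, 0, 0]
Initial: VV[2]=[0, 0, 0]
Event 1: SEND 0->2: VV[0][0]++ -> VV[0]=[1, 0, 0], msg_vec=[1, 0, 0]; VV[2]=max(VV[2],msg_vec) then VV[2][2]++ -> VV[2]=[1, 0, 1]
Event 2: LOCAL 1: VV[1][1]++ -> VV[1]=[0, 1, 0]
Event 3: SEND 2->1: VV[2][2]++ -> VV[2]=[1, 0, 2], msg_vec=[1, 0, 2]; VV[1]=max(VV[1],msg_vec) then VV[1][1]++ -> VV[1]=[1, 2, 2]
Event 4: SEND 0->1: VV[0][0]++ -> VV[0]=[2, 0, 0], msg_vec=[2, 0, 0]; VV[1]=max(VV[1],msg_vec) then VV[1][1]++ -> VV[1]=[2, 3, 2]
Event 5: LOCAL 2: VV[2][2]++ -> VV[2]=[1, 0, 3]
Event 6: SEND 0->2: VV[0][0]++ -> VV[0]=[3, 0, 0], msg_vec=[3, 0, 0]; VV[2]=max(VV[2],msg_vec) then VV[2][2]++ -> VV[2]=[3, 0, 4]
Event 7: SEND 1->0: VV[1][1]++ -> VV[1]=[2, 4, 2], msg_vec=[2, 4, 2]; VV[0]=max(VV[0],msg_vec) then VV[0][0]++ -> VV[0]=[4, 4, 2]
Event 1 stamp: [1, 0, 0]
Event 6 stamp: [3, 0, 0]
[1, 0, 0] <= [3, 0, 0]? True. Equal? False. Happens-before: True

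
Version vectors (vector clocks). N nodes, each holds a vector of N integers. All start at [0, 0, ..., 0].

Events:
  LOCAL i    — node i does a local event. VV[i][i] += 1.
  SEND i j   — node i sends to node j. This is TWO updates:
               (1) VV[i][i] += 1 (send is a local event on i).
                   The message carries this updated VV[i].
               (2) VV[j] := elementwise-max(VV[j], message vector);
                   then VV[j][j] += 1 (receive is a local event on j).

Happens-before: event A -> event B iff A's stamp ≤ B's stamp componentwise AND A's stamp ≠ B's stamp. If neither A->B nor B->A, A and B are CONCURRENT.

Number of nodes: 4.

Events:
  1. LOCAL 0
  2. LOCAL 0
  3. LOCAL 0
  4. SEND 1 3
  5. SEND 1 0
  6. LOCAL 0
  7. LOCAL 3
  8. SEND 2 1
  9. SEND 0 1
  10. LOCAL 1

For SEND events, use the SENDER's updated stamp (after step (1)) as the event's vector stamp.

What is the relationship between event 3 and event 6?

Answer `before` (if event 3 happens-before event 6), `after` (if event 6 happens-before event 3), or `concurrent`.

Answer: before

Derivation:
Initial: VV[0]=[0, 0, 0, 0]
Initial: VV[1]=[0, 0, 0, 0]
Initial: VV[2]=[0, 0, 0, 0]
Initial: VV[3]=[0, 0, 0, 0]
Event 1: LOCAL 0: VV[0][0]++ -> VV[0]=[1, 0, 0, 0]
Event 2: LOCAL 0: VV[0][0]++ -> VV[0]=[2, 0, 0, 0]
Event 3: LOCAL 0: VV[0][0]++ -> VV[0]=[3, 0, 0, 0]
Event 4: SEND 1->3: VV[1][1]++ -> VV[1]=[0, 1, 0, 0], msg_vec=[0, 1, 0, 0]; VV[3]=max(VV[3],msg_vec) then VV[3][3]++ -> VV[3]=[0, 1, 0, 1]
Event 5: SEND 1->0: VV[1][1]++ -> VV[1]=[0, 2, 0, 0], msg_vec=[0, 2, 0, 0]; VV[0]=max(VV[0],msg_vec) then VV[0][0]++ -> VV[0]=[4, 2, 0, 0]
Event 6: LOCAL 0: VV[0][0]++ -> VV[0]=[5, 2, 0, 0]
Event 7: LOCAL 3: VV[3][3]++ -> VV[3]=[0, 1, 0, 2]
Event 8: SEND 2->1: VV[2][2]++ -> VV[2]=[0, 0, 1, 0], msg_vec=[0, 0, 1, 0]; VV[1]=max(VV[1],msg_vec) then VV[1][1]++ -> VV[1]=[0, 3, 1, 0]
Event 9: SEND 0->1: VV[0][0]++ -> VV[0]=[6, 2, 0, 0], msg_vec=[6, 2, 0, 0]; VV[1]=max(VV[1],msg_vec) then VV[1][1]++ -> VV[1]=[6, 4, 1, 0]
Event 10: LOCAL 1: VV[1][1]++ -> VV[1]=[6, 5, 1, 0]
Event 3 stamp: [3, 0, 0, 0]
Event 6 stamp: [5, 2, 0, 0]
[3, 0, 0, 0] <= [5, 2, 0, 0]? True
[5, 2, 0, 0] <= [3, 0, 0, 0]? False
Relation: before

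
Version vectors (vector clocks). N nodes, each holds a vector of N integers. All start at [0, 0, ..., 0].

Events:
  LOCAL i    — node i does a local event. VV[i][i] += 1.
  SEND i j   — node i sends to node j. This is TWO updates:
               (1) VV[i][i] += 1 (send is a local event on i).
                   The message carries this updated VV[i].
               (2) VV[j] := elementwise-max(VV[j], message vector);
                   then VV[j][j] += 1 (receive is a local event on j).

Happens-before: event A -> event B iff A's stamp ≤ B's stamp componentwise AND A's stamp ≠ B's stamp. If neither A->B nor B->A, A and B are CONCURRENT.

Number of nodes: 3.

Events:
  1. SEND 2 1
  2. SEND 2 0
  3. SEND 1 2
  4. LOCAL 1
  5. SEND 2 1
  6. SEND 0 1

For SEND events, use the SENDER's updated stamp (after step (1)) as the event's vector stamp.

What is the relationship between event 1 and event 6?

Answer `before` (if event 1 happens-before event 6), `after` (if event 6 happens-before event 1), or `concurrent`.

Initial: VV[0]=[0, 0, 0]
Initial: VV[1]=[0, 0, 0]
Initial: VV[2]=[0, 0, 0]
Event 1: SEND 2->1: VV[2][2]++ -> VV[2]=[0, 0, 1], msg_vec=[0, 0, 1]; VV[1]=max(VV[1],msg_vec) then VV[1][1]++ -> VV[1]=[0, 1, 1]
Event 2: SEND 2->0: VV[2][2]++ -> VV[2]=[0, 0, 2], msg_vec=[0, 0, 2]; VV[0]=max(VV[0],msg_vec) then VV[0][0]++ -> VV[0]=[1, 0, 2]
Event 3: SEND 1->2: VV[1][1]++ -> VV[1]=[0, 2, 1], msg_vec=[0, 2, 1]; VV[2]=max(VV[2],msg_vec) then VV[2][2]++ -> VV[2]=[0, 2, 3]
Event 4: LOCAL 1: VV[1][1]++ -> VV[1]=[0, 3, 1]
Event 5: SEND 2->1: VV[2][2]++ -> VV[2]=[0, 2, 4], msg_vec=[0, 2, 4]; VV[1]=max(VV[1],msg_vec) then VV[1][1]++ -> VV[1]=[0, 4, 4]
Event 6: SEND 0->1: VV[0][0]++ -> VV[0]=[2, 0, 2], msg_vec=[2, 0, 2]; VV[1]=max(VV[1],msg_vec) then VV[1][1]++ -> VV[1]=[2, 5, 4]
Event 1 stamp: [0, 0, 1]
Event 6 stamp: [2, 0, 2]
[0, 0, 1] <= [2, 0, 2]? True
[2, 0, 2] <= [0, 0, 1]? False
Relation: before

Answer: before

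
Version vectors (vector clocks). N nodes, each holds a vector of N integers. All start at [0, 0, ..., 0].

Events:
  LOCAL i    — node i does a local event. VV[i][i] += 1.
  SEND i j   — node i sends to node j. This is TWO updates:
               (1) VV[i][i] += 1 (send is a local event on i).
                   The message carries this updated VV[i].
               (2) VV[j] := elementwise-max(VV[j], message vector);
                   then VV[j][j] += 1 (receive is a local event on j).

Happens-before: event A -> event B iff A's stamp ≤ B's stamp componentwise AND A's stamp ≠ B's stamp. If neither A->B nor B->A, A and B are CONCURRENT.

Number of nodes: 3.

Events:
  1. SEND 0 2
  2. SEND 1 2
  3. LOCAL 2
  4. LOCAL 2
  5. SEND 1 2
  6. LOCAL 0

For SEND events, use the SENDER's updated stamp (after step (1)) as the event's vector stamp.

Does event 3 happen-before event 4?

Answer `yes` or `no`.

Initial: VV[0]=[0, 0, 0]
Initial: VV[1]=[0, 0, 0]
Initial: VV[2]=[0, 0, 0]
Event 1: SEND 0->2: VV[0][0]++ -> VV[0]=[1, 0, 0], msg_vec=[1, 0, 0]; VV[2]=max(VV[2],msg_vec) then VV[2][2]++ -> VV[2]=[1, 0, 1]
Event 2: SEND 1->2: VV[1][1]++ -> VV[1]=[0, 1, 0], msg_vec=[0, 1, 0]; VV[2]=max(VV[2],msg_vec) then VV[2][2]++ -> VV[2]=[1, 1, 2]
Event 3: LOCAL 2: VV[2][2]++ -> VV[2]=[1, 1, 3]
Event 4: LOCAL 2: VV[2][2]++ -> VV[2]=[1, 1, 4]
Event 5: SEND 1->2: VV[1][1]++ -> VV[1]=[0, 2, 0], msg_vec=[0, 2, 0]; VV[2]=max(VV[2],msg_vec) then VV[2][2]++ -> VV[2]=[1, 2, 5]
Event 6: LOCAL 0: VV[0][0]++ -> VV[0]=[2, 0, 0]
Event 3 stamp: [1, 1, 3]
Event 4 stamp: [1, 1, 4]
[1, 1, 3] <= [1, 1, 4]? True. Equal? False. Happens-before: True

Answer: yes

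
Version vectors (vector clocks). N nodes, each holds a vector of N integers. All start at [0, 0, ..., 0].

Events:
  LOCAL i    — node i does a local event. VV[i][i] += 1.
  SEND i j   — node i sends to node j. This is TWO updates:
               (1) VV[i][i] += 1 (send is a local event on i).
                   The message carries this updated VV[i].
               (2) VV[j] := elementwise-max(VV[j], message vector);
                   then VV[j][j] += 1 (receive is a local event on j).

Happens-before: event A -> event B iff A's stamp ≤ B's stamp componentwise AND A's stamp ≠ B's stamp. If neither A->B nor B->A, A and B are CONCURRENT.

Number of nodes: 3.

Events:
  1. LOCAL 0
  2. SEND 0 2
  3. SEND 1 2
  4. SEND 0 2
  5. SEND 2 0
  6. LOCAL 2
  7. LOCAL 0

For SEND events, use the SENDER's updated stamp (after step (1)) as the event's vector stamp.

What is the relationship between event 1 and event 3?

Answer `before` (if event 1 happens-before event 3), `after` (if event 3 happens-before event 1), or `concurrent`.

Answer: concurrent

Derivation:
Initial: VV[0]=[0, 0, 0]
Initial: VV[1]=[0, 0, 0]
Initial: VV[2]=[0, 0, 0]
Event 1: LOCAL 0: VV[0][0]++ -> VV[0]=[1, 0, 0]
Event 2: SEND 0->2: VV[0][0]++ -> VV[0]=[2, 0, 0], msg_vec=[2, 0, 0]; VV[2]=max(VV[2],msg_vec) then VV[2][2]++ -> VV[2]=[2, 0, 1]
Event 3: SEND 1->2: VV[1][1]++ -> VV[1]=[0, 1, 0], msg_vec=[0, 1, 0]; VV[2]=max(VV[2],msg_vec) then VV[2][2]++ -> VV[2]=[2, 1, 2]
Event 4: SEND 0->2: VV[0][0]++ -> VV[0]=[3, 0, 0], msg_vec=[3, 0, 0]; VV[2]=max(VV[2],msg_vec) then VV[2][2]++ -> VV[2]=[3, 1, 3]
Event 5: SEND 2->0: VV[2][2]++ -> VV[2]=[3, 1, 4], msg_vec=[3, 1, 4]; VV[0]=max(VV[0],msg_vec) then VV[0][0]++ -> VV[0]=[4, 1, 4]
Event 6: LOCAL 2: VV[2][2]++ -> VV[2]=[3, 1, 5]
Event 7: LOCAL 0: VV[0][0]++ -> VV[0]=[5, 1, 4]
Event 1 stamp: [1, 0, 0]
Event 3 stamp: [0, 1, 0]
[1, 0, 0] <= [0, 1, 0]? False
[0, 1, 0] <= [1, 0, 0]? False
Relation: concurrent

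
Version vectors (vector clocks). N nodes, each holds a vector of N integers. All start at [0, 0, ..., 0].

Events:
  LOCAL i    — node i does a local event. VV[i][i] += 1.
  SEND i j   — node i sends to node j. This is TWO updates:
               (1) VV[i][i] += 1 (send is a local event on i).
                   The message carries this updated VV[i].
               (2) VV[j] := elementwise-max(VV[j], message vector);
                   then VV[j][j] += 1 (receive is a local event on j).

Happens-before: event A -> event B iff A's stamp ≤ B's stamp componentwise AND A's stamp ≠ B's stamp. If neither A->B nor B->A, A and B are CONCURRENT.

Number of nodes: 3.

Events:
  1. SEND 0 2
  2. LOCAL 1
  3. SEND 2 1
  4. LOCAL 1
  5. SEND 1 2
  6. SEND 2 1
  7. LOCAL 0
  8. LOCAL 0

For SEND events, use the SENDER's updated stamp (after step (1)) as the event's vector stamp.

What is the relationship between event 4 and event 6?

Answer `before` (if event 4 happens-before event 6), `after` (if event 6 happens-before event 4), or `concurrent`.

Initial: VV[0]=[0, 0, 0]
Initial: VV[1]=[0, 0, 0]
Initial: VV[2]=[0, 0, 0]
Event 1: SEND 0->2: VV[0][0]++ -> VV[0]=[1, 0, 0], msg_vec=[1, 0, 0]; VV[2]=max(VV[2],msg_vec) then VV[2][2]++ -> VV[2]=[1, 0, 1]
Event 2: LOCAL 1: VV[1][1]++ -> VV[1]=[0, 1, 0]
Event 3: SEND 2->1: VV[2][2]++ -> VV[2]=[1, 0, 2], msg_vec=[1, 0, 2]; VV[1]=max(VV[1],msg_vec) then VV[1][1]++ -> VV[1]=[1, 2, 2]
Event 4: LOCAL 1: VV[1][1]++ -> VV[1]=[1, 3, 2]
Event 5: SEND 1->2: VV[1][1]++ -> VV[1]=[1, 4, 2], msg_vec=[1, 4, 2]; VV[2]=max(VV[2],msg_vec) then VV[2][2]++ -> VV[2]=[1, 4, 3]
Event 6: SEND 2->1: VV[2][2]++ -> VV[2]=[1, 4, 4], msg_vec=[1, 4, 4]; VV[1]=max(VV[1],msg_vec) then VV[1][1]++ -> VV[1]=[1, 5, 4]
Event 7: LOCAL 0: VV[0][0]++ -> VV[0]=[2, 0, 0]
Event 8: LOCAL 0: VV[0][0]++ -> VV[0]=[3, 0, 0]
Event 4 stamp: [1, 3, 2]
Event 6 stamp: [1, 4, 4]
[1, 3, 2] <= [1, 4, 4]? True
[1, 4, 4] <= [1, 3, 2]? False
Relation: before

Answer: before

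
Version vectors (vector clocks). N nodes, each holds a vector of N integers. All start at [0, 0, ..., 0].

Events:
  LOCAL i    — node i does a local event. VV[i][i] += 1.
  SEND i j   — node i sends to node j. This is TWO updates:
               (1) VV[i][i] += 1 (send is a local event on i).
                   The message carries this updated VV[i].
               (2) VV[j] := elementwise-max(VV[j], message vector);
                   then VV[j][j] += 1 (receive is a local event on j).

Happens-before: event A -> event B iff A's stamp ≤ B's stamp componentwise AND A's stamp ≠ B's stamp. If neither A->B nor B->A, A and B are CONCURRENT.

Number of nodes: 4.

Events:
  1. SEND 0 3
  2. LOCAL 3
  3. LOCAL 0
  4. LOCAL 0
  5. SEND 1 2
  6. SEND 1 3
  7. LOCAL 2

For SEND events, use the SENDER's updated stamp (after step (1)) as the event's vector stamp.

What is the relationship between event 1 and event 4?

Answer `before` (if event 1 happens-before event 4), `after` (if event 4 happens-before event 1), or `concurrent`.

Initial: VV[0]=[0, 0, 0, 0]
Initial: VV[1]=[0, 0, 0, 0]
Initial: VV[2]=[0, 0, 0, 0]
Initial: VV[3]=[0, 0, 0, 0]
Event 1: SEND 0->3: VV[0][0]++ -> VV[0]=[1, 0, 0, 0], msg_vec=[1, 0, 0, 0]; VV[3]=max(VV[3],msg_vec) then VV[3][3]++ -> VV[3]=[1, 0, 0, 1]
Event 2: LOCAL 3: VV[3][3]++ -> VV[3]=[1, 0, 0, 2]
Event 3: LOCAL 0: VV[0][0]++ -> VV[0]=[2, 0, 0, 0]
Event 4: LOCAL 0: VV[0][0]++ -> VV[0]=[3, 0, 0, 0]
Event 5: SEND 1->2: VV[1][1]++ -> VV[1]=[0, 1, 0, 0], msg_vec=[0, 1, 0, 0]; VV[2]=max(VV[2],msg_vec) then VV[2][2]++ -> VV[2]=[0, 1, 1, 0]
Event 6: SEND 1->3: VV[1][1]++ -> VV[1]=[0, 2, 0, 0], msg_vec=[0, 2, 0, 0]; VV[3]=max(VV[3],msg_vec) then VV[3][3]++ -> VV[3]=[1, 2, 0, 3]
Event 7: LOCAL 2: VV[2][2]++ -> VV[2]=[0, 1, 2, 0]
Event 1 stamp: [1, 0, 0, 0]
Event 4 stamp: [3, 0, 0, 0]
[1, 0, 0, 0] <= [3, 0, 0, 0]? True
[3, 0, 0, 0] <= [1, 0, 0, 0]? False
Relation: before

Answer: before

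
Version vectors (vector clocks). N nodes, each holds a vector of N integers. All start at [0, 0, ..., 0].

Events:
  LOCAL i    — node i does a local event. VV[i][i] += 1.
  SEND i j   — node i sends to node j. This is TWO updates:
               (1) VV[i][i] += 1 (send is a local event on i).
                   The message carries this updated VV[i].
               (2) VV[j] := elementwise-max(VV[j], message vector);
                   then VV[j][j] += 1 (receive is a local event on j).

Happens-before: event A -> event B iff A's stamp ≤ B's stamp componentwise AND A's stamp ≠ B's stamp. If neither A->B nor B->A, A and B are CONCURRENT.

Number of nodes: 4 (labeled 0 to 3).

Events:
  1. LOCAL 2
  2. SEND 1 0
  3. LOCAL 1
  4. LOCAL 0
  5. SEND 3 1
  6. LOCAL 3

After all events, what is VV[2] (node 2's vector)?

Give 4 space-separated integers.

Answer: 0 0 1 0

Derivation:
Initial: VV[0]=[0, 0, 0, 0]
Initial: VV[1]=[0, 0, 0, 0]
Initial: VV[2]=[0, 0, 0, 0]
Initial: VV[3]=[0, 0, 0, 0]
Event 1: LOCAL 2: VV[2][2]++ -> VV[2]=[0, 0, 1, 0]
Event 2: SEND 1->0: VV[1][1]++ -> VV[1]=[0, 1, 0, 0], msg_vec=[0, 1, 0, 0]; VV[0]=max(VV[0],msg_vec) then VV[0][0]++ -> VV[0]=[1, 1, 0, 0]
Event 3: LOCAL 1: VV[1][1]++ -> VV[1]=[0, 2, 0, 0]
Event 4: LOCAL 0: VV[0][0]++ -> VV[0]=[2, 1, 0, 0]
Event 5: SEND 3->1: VV[3][3]++ -> VV[3]=[0, 0, 0, 1], msg_vec=[0, 0, 0, 1]; VV[1]=max(VV[1],msg_vec) then VV[1][1]++ -> VV[1]=[0, 3, 0, 1]
Event 6: LOCAL 3: VV[3][3]++ -> VV[3]=[0, 0, 0, 2]
Final vectors: VV[0]=[2, 1, 0, 0]; VV[1]=[0, 3, 0, 1]; VV[2]=[0, 0, 1, 0]; VV[3]=[0, 0, 0, 2]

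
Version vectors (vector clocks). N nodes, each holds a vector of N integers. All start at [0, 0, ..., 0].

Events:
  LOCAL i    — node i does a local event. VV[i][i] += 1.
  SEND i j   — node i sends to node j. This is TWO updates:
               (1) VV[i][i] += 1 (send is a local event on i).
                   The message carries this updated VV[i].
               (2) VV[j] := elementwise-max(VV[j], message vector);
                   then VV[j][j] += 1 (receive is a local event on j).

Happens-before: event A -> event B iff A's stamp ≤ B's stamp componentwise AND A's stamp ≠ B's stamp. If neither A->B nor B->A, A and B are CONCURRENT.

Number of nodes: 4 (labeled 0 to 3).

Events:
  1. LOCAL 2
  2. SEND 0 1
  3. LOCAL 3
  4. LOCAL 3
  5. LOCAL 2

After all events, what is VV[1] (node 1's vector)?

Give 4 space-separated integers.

Answer: 1 1 0 0

Derivation:
Initial: VV[0]=[0, 0, 0, 0]
Initial: VV[1]=[0, 0, 0, 0]
Initial: VV[2]=[0, 0, 0, 0]
Initial: VV[3]=[0, 0, 0, 0]
Event 1: LOCAL 2: VV[2][2]++ -> VV[2]=[0, 0, 1, 0]
Event 2: SEND 0->1: VV[0][0]++ -> VV[0]=[1, 0, 0, 0], msg_vec=[1, 0, 0, 0]; VV[1]=max(VV[1],msg_vec) then VV[1][1]++ -> VV[1]=[1, 1, 0, 0]
Event 3: LOCAL 3: VV[3][3]++ -> VV[3]=[0, 0, 0, 1]
Event 4: LOCAL 3: VV[3][3]++ -> VV[3]=[0, 0, 0, 2]
Event 5: LOCAL 2: VV[2][2]++ -> VV[2]=[0, 0, 2, 0]
Final vectors: VV[0]=[1, 0, 0, 0]; VV[1]=[1, 1, 0, 0]; VV[2]=[0, 0, 2, 0]; VV[3]=[0, 0, 0, 2]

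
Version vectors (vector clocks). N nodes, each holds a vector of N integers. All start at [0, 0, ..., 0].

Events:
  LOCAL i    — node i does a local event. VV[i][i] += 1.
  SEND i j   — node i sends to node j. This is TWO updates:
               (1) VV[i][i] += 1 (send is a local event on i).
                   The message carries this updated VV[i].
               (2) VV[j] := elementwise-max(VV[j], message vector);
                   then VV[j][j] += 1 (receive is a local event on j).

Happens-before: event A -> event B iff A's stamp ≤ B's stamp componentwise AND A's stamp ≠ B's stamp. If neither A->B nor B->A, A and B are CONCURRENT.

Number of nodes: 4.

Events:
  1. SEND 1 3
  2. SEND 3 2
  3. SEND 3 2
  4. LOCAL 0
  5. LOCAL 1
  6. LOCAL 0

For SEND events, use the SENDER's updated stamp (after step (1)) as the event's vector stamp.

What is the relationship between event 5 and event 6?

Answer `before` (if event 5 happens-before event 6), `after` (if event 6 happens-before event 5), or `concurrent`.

Initial: VV[0]=[0, 0, 0, 0]
Initial: VV[1]=[0, 0, 0, 0]
Initial: VV[2]=[0, 0, 0, 0]
Initial: VV[3]=[0, 0, 0, 0]
Event 1: SEND 1->3: VV[1][1]++ -> VV[1]=[0, 1, 0, 0], msg_vec=[0, 1, 0, 0]; VV[3]=max(VV[3],msg_vec) then VV[3][3]++ -> VV[3]=[0, 1, 0, 1]
Event 2: SEND 3->2: VV[3][3]++ -> VV[3]=[0, 1, 0, 2], msg_vec=[0, 1, 0, 2]; VV[2]=max(VV[2],msg_vec) then VV[2][2]++ -> VV[2]=[0, 1, 1, 2]
Event 3: SEND 3->2: VV[3][3]++ -> VV[3]=[0, 1, 0, 3], msg_vec=[0, 1, 0, 3]; VV[2]=max(VV[2],msg_vec) then VV[2][2]++ -> VV[2]=[0, 1, 2, 3]
Event 4: LOCAL 0: VV[0][0]++ -> VV[0]=[1, 0, 0, 0]
Event 5: LOCAL 1: VV[1][1]++ -> VV[1]=[0, 2, 0, 0]
Event 6: LOCAL 0: VV[0][0]++ -> VV[0]=[2, 0, 0, 0]
Event 5 stamp: [0, 2, 0, 0]
Event 6 stamp: [2, 0, 0, 0]
[0, 2, 0, 0] <= [2, 0, 0, 0]? False
[2, 0, 0, 0] <= [0, 2, 0, 0]? False
Relation: concurrent

Answer: concurrent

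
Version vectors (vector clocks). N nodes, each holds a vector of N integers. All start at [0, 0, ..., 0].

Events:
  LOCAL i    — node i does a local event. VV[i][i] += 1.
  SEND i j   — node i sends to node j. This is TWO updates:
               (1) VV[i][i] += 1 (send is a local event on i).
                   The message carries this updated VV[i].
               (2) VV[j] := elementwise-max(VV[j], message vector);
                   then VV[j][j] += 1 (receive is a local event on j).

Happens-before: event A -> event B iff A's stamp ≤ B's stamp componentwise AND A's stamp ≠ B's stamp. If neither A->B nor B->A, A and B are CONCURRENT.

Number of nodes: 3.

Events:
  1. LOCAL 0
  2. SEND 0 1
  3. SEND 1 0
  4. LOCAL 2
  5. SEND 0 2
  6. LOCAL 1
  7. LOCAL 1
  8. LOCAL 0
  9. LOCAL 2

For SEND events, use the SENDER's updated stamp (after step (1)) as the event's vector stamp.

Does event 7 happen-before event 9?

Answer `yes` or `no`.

Answer: no

Derivation:
Initial: VV[0]=[0, 0, 0]
Initial: VV[1]=[0, 0, 0]
Initial: VV[2]=[0, 0, 0]
Event 1: LOCAL 0: VV[0][0]++ -> VV[0]=[1, 0, 0]
Event 2: SEND 0->1: VV[0][0]++ -> VV[0]=[2, 0, 0], msg_vec=[2, 0, 0]; VV[1]=max(VV[1],msg_vec) then VV[1][1]++ -> VV[1]=[2, 1, 0]
Event 3: SEND 1->0: VV[1][1]++ -> VV[1]=[2, 2, 0], msg_vec=[2, 2, 0]; VV[0]=max(VV[0],msg_vec) then VV[0][0]++ -> VV[0]=[3, 2, 0]
Event 4: LOCAL 2: VV[2][2]++ -> VV[2]=[0, 0, 1]
Event 5: SEND 0->2: VV[0][0]++ -> VV[0]=[4, 2, 0], msg_vec=[4, 2, 0]; VV[2]=max(VV[2],msg_vec) then VV[2][2]++ -> VV[2]=[4, 2, 2]
Event 6: LOCAL 1: VV[1][1]++ -> VV[1]=[2, 3, 0]
Event 7: LOCAL 1: VV[1][1]++ -> VV[1]=[2, 4, 0]
Event 8: LOCAL 0: VV[0][0]++ -> VV[0]=[5, 2, 0]
Event 9: LOCAL 2: VV[2][2]++ -> VV[2]=[4, 2, 3]
Event 7 stamp: [2, 4, 0]
Event 9 stamp: [4, 2, 3]
[2, 4, 0] <= [4, 2, 3]? False. Equal? False. Happens-before: False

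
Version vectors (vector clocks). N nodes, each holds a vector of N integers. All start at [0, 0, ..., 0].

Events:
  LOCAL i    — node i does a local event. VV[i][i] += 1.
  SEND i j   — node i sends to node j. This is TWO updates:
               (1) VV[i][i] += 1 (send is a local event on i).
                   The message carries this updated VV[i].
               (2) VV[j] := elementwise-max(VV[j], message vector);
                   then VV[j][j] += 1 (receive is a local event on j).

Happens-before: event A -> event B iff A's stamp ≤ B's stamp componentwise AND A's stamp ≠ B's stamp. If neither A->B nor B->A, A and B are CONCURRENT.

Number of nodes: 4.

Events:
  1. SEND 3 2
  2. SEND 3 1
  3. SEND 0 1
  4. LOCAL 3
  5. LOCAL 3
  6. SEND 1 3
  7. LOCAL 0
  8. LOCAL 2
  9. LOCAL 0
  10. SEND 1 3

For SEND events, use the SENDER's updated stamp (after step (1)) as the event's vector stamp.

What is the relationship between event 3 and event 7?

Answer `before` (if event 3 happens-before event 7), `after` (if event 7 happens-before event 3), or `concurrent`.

Initial: VV[0]=[0, 0, 0, 0]
Initial: VV[1]=[0, 0, 0, 0]
Initial: VV[2]=[0, 0, 0, 0]
Initial: VV[3]=[0, 0, 0, 0]
Event 1: SEND 3->2: VV[3][3]++ -> VV[3]=[0, 0, 0, 1], msg_vec=[0, 0, 0, 1]; VV[2]=max(VV[2],msg_vec) then VV[2][2]++ -> VV[2]=[0, 0, 1, 1]
Event 2: SEND 3->1: VV[3][3]++ -> VV[3]=[0, 0, 0, 2], msg_vec=[0, 0, 0, 2]; VV[1]=max(VV[1],msg_vec) then VV[1][1]++ -> VV[1]=[0, 1, 0, 2]
Event 3: SEND 0->1: VV[0][0]++ -> VV[0]=[1, 0, 0, 0], msg_vec=[1, 0, 0, 0]; VV[1]=max(VV[1],msg_vec) then VV[1][1]++ -> VV[1]=[1, 2, 0, 2]
Event 4: LOCAL 3: VV[3][3]++ -> VV[3]=[0, 0, 0, 3]
Event 5: LOCAL 3: VV[3][3]++ -> VV[3]=[0, 0, 0, 4]
Event 6: SEND 1->3: VV[1][1]++ -> VV[1]=[1, 3, 0, 2], msg_vec=[1, 3, 0, 2]; VV[3]=max(VV[3],msg_vec) then VV[3][3]++ -> VV[3]=[1, 3, 0, 5]
Event 7: LOCAL 0: VV[0][0]++ -> VV[0]=[2, 0, 0, 0]
Event 8: LOCAL 2: VV[2][2]++ -> VV[2]=[0, 0, 2, 1]
Event 9: LOCAL 0: VV[0][0]++ -> VV[0]=[3, 0, 0, 0]
Event 10: SEND 1->3: VV[1][1]++ -> VV[1]=[1, 4, 0, 2], msg_vec=[1, 4, 0, 2]; VV[3]=max(VV[3],msg_vec) then VV[3][3]++ -> VV[3]=[1, 4, 0, 6]
Event 3 stamp: [1, 0, 0, 0]
Event 7 stamp: [2, 0, 0, 0]
[1, 0, 0, 0] <= [2, 0, 0, 0]? True
[2, 0, 0, 0] <= [1, 0, 0, 0]? False
Relation: before

Answer: before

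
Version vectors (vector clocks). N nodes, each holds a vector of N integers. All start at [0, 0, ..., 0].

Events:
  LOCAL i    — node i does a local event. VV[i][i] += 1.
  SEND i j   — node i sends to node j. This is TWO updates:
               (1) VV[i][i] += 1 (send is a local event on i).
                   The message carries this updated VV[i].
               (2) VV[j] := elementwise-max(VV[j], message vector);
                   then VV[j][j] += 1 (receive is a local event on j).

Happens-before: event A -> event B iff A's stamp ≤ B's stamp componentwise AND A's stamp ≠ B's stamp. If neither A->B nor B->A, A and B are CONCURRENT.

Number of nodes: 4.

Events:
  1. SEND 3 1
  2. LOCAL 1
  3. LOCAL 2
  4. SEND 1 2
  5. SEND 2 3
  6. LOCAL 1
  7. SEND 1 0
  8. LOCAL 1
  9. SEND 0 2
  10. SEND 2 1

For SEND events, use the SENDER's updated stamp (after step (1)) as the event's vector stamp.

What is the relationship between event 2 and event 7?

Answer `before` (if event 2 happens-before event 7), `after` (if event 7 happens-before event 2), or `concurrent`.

Initial: VV[0]=[0, 0, 0, 0]
Initial: VV[1]=[0, 0, 0, 0]
Initial: VV[2]=[0, 0, 0, 0]
Initial: VV[3]=[0, 0, 0, 0]
Event 1: SEND 3->1: VV[3][3]++ -> VV[3]=[0, 0, 0, 1], msg_vec=[0, 0, 0, 1]; VV[1]=max(VV[1],msg_vec) then VV[1][1]++ -> VV[1]=[0, 1, 0, 1]
Event 2: LOCAL 1: VV[1][1]++ -> VV[1]=[0, 2, 0, 1]
Event 3: LOCAL 2: VV[2][2]++ -> VV[2]=[0, 0, 1, 0]
Event 4: SEND 1->2: VV[1][1]++ -> VV[1]=[0, 3, 0, 1], msg_vec=[0, 3, 0, 1]; VV[2]=max(VV[2],msg_vec) then VV[2][2]++ -> VV[2]=[0, 3, 2, 1]
Event 5: SEND 2->3: VV[2][2]++ -> VV[2]=[0, 3, 3, 1], msg_vec=[0, 3, 3, 1]; VV[3]=max(VV[3],msg_vec) then VV[3][3]++ -> VV[3]=[0, 3, 3, 2]
Event 6: LOCAL 1: VV[1][1]++ -> VV[1]=[0, 4, 0, 1]
Event 7: SEND 1->0: VV[1][1]++ -> VV[1]=[0, 5, 0, 1], msg_vec=[0, 5, 0, 1]; VV[0]=max(VV[0],msg_vec) then VV[0][0]++ -> VV[0]=[1, 5, 0, 1]
Event 8: LOCAL 1: VV[1][1]++ -> VV[1]=[0, 6, 0, 1]
Event 9: SEND 0->2: VV[0][0]++ -> VV[0]=[2, 5, 0, 1], msg_vec=[2, 5, 0, 1]; VV[2]=max(VV[2],msg_vec) then VV[2][2]++ -> VV[2]=[2, 5, 4, 1]
Event 10: SEND 2->1: VV[2][2]++ -> VV[2]=[2, 5, 5, 1], msg_vec=[2, 5, 5, 1]; VV[1]=max(VV[1],msg_vec) then VV[1][1]++ -> VV[1]=[2, 7, 5, 1]
Event 2 stamp: [0, 2, 0, 1]
Event 7 stamp: [0, 5, 0, 1]
[0, 2, 0, 1] <= [0, 5, 0, 1]? True
[0, 5, 0, 1] <= [0, 2, 0, 1]? False
Relation: before

Answer: before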